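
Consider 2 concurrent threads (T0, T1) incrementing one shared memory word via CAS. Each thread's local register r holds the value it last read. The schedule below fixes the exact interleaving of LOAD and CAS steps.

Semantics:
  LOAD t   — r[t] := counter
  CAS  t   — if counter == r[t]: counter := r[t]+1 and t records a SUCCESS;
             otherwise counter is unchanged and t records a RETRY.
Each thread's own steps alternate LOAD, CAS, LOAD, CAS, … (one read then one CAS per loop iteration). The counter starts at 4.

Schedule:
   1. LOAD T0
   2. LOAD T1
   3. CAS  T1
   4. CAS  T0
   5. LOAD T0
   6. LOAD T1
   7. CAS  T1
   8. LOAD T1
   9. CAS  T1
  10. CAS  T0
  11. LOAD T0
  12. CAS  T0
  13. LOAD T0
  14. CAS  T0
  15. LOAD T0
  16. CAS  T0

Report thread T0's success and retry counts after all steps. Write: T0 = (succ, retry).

#1 T0 reads 4
#2 T1 reads 4
#3 T1 CAS(4→5) writes; counter now 5
#4 T0 CAS(4→5) fails; counter now 5
#5 T0 reads 5
#6 T1 reads 5
#7 T1 CAS(5→6) writes; counter now 6
#8 T1 reads 6
#9 T1 CAS(6→7) writes; counter now 7
#10 T0 CAS(5→6) fails; counter now 7
#11 T0 reads 7
#12 T0 CAS(7→8) writes; counter now 8
#13 T0 reads 8
#14 T0 CAS(8→9) writes; counter now 9
#15 T0 reads 9
#16 T0 CAS(9→10) writes; counter now 10

T0 = (3, 2)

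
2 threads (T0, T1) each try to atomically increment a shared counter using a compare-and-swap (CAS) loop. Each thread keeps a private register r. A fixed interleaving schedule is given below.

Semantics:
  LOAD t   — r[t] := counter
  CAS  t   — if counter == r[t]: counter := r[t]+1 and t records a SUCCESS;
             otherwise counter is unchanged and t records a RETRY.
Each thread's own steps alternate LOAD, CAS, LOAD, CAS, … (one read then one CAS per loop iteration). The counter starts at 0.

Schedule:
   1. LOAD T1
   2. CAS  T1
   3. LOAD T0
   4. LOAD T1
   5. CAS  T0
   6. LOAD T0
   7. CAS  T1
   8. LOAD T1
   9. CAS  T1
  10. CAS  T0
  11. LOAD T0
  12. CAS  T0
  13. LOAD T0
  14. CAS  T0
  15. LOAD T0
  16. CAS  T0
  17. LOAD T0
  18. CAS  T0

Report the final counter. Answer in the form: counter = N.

counter = 7

#1 T1 reads 0
#2 T1 CAS(0→1) writes; counter now 1
#3 T0 reads 1
#4 T1 reads 1
#5 T0 CAS(1→2) writes; counter now 2
#6 T0 reads 2
#7 T1 CAS(1→2) fails; counter now 2
#8 T1 reads 2
#9 T1 CAS(2→3) writes; counter now 3
#10 T0 CAS(2→3) fails; counter now 3
#11 T0 reads 3
#12 T0 CAS(3→4) writes; counter now 4
#13 T0 reads 4
#14 T0 CAS(4→5) writes; counter now 5
#15 T0 reads 5
#16 T0 CAS(5→6) writes; counter now 6
#17 T0 reads 6
#18 T0 CAS(6→7) writes; counter now 7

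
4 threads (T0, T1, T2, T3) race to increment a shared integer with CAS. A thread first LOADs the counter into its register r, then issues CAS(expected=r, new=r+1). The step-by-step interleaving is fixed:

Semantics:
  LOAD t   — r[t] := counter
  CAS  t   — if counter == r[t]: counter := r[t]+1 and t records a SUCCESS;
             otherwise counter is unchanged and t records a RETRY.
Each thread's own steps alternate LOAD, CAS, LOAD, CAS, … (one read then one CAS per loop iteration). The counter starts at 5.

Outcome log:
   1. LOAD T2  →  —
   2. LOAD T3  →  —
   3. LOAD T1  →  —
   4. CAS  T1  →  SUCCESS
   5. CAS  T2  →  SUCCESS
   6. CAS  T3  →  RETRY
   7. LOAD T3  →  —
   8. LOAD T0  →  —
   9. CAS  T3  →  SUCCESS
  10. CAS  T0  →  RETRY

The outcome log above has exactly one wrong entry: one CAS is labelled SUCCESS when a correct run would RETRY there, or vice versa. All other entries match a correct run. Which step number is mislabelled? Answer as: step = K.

Reference trace:
   1) LOAD T2:  M=5  r_T2=5
   2) LOAD T3:  M=5  r_T3=5
   3) LOAD T1:  M=5  r_T1=5
   4) CAS  T1:  M=6  r_T1=5 ✓
   5) CAS  T2:  M=6  r_T2=5 ✗
   6) CAS  T3:  M=6  r_T3=5 ✗
   7) LOAD T3:  M=6  r_T3=6
   8) LOAD T0:  M=6  r_T0=6
   9) CAS  T3:  M=7  r_T3=6 ✓
  10) CAS  T0:  M=7  r_T0=6 ✗
Log disagrees first at step 5.

step = 5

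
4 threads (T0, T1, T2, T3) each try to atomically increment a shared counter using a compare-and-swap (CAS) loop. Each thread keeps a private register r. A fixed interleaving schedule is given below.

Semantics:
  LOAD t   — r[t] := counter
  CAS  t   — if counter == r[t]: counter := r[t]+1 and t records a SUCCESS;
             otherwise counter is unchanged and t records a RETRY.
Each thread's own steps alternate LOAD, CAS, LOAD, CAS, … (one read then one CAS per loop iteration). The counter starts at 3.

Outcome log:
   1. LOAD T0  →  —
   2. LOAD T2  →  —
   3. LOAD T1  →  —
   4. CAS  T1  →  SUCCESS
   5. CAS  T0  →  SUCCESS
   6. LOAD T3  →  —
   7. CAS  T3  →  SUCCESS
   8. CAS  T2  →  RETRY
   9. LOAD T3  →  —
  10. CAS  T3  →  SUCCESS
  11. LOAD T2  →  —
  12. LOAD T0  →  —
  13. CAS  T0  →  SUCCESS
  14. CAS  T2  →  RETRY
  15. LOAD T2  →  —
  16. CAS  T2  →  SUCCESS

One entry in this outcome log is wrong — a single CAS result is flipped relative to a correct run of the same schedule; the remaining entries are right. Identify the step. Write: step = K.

step = 5

Re-executing:
1. LOAD T0 → mem=3 r[T0]=3 [LOAD]
2. LOAD T2 → mem=3 r[T2]=3 [LOAD]
3. LOAD T1 → mem=3 r[T1]=3 [LOAD]
4. CAS T1 → mem=4 r[T1]=3 [OK]
5. CAS T0 → mem=4 r[T0]=3 [RETRY]
6. LOAD T3 → mem=4 r[T3]=4 [LOAD]
7. CAS T3 → mem=5 r[T3]=4 [OK]
8. CAS T2 → mem=5 r[T2]=3 [RETRY]
9. LOAD T3 → mem=5 r[T3]=5 [LOAD]
10. CAS T3 → mem=6 r[T3]=5 [OK]
11. LOAD T2 → mem=6 r[T2]=6 [LOAD]
12. LOAD T0 → mem=6 r[T0]=6 [LOAD]
13. CAS T0 → mem=7 r[T0]=6 [OK]
14. CAS T2 → mem=7 r[T2]=6 [RETRY]
15. LOAD T2 → mem=7 r[T2]=7 [LOAD]
16. CAS T2 → mem=8 r[T2]=7 [OK]
Mismatch at 5.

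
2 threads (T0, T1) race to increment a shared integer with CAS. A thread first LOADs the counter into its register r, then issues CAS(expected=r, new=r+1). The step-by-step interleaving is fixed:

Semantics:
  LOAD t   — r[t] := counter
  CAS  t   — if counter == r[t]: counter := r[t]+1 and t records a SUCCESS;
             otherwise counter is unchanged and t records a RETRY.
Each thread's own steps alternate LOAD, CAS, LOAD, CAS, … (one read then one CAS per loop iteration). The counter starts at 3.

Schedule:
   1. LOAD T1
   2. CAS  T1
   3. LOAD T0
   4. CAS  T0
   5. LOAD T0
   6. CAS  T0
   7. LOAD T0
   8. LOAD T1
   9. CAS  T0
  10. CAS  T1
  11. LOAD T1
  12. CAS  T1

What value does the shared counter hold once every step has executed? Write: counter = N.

counter = 8

   1) LOAD T1:  M=3  r_T1=3
   2) CAS  T1:  M=4  r_T1=3 ✓
   3) LOAD T0:  M=4  r_T0=4
   4) CAS  T0:  M=5  r_T0=4 ✓
   5) LOAD T0:  M=5  r_T0=5
   6) CAS  T0:  M=6  r_T0=5 ✓
   7) LOAD T0:  M=6  r_T0=6
   8) LOAD T1:  M=6  r_T1=6
   9) CAS  T0:  M=7  r_T0=6 ✓
  10) CAS  T1:  M=7  r_T1=6 ✗
  11) LOAD T1:  M=7  r_T1=7
  12) CAS  T1:  M=8  r_T1=7 ✓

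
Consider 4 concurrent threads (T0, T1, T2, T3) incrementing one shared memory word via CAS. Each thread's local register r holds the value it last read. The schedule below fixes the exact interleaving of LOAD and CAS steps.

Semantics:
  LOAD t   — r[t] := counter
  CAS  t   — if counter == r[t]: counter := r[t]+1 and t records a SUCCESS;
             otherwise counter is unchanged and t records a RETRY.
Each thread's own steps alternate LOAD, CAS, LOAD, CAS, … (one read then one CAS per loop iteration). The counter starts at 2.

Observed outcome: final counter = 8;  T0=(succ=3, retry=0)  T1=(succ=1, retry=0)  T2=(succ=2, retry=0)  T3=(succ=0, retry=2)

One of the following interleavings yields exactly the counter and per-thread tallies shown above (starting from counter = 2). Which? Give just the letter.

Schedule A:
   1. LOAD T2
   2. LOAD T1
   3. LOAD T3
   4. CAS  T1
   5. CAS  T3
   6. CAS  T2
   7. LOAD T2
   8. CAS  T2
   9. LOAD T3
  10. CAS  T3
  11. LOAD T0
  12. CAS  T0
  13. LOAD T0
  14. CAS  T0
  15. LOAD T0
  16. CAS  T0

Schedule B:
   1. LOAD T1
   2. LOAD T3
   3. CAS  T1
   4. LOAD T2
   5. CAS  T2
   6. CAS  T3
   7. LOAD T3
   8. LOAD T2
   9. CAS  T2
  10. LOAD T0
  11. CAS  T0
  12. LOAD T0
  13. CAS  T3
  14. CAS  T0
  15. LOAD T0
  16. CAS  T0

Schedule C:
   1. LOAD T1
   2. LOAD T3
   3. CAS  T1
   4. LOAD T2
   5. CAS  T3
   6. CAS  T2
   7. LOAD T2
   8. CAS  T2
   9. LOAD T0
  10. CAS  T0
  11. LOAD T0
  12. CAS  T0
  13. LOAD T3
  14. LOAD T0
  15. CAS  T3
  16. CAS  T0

B

Tracing schedule B:
T1 LOAD — after: cnt=2, r=2 — load
T3 LOAD — after: cnt=2, r=2 — load
T1 CAS — after: cnt=3, r=2 — ok
T2 LOAD — after: cnt=3, r=3 — load
T2 CAS — after: cnt=4, r=3 — ok
T3 CAS — after: cnt=4, r=2 — retry
T3 LOAD — after: cnt=4, r=4 — load
T2 LOAD — after: cnt=4, r=4 — load
T2 CAS — after: cnt=5, r=4 — ok
T0 LOAD — after: cnt=5, r=5 — load
T0 CAS — after: cnt=6, r=5 — ok
T0 LOAD — after: cnt=6, r=6 — load
T3 CAS — after: cnt=6, r=4 — retry
T0 CAS — after: cnt=7, r=6 — ok
T0 LOAD — after: cnt=7, r=7 — load
T0 CAS — after: cnt=8, r=7 — ok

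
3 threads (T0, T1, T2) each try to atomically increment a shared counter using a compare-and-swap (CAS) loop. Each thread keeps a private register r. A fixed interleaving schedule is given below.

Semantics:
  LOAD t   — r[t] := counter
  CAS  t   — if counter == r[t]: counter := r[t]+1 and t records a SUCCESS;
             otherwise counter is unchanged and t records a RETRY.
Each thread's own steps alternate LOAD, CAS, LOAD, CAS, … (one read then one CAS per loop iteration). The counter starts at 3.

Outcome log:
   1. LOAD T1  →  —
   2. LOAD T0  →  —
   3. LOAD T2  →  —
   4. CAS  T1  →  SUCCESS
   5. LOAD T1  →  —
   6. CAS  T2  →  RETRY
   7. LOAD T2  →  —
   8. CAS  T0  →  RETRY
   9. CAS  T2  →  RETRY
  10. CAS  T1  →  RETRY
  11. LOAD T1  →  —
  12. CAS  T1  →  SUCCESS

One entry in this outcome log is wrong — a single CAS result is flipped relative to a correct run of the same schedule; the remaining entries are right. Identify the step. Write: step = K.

Correct run:
T1 LOAD — after: cnt=3, r=3 — load
T0 LOAD — after: cnt=3, r=3 — load
T2 LOAD — after: cnt=3, r=3 — load
T1 CAS — after: cnt=4, r=3 — ok
T1 LOAD — after: cnt=4, r=4 — load
T2 CAS — after: cnt=4, r=3 — retry
T2 LOAD — after: cnt=4, r=4 — load
T0 CAS — after: cnt=4, r=3 — retry
T2 CAS — after: cnt=5, r=4 — ok
T1 CAS — after: cnt=5, r=4 — retry
T1 LOAD — after: cnt=5, r=5 — load
T1 CAS — after: cnt=6, r=5 — ok
Flip is step 9.

step = 9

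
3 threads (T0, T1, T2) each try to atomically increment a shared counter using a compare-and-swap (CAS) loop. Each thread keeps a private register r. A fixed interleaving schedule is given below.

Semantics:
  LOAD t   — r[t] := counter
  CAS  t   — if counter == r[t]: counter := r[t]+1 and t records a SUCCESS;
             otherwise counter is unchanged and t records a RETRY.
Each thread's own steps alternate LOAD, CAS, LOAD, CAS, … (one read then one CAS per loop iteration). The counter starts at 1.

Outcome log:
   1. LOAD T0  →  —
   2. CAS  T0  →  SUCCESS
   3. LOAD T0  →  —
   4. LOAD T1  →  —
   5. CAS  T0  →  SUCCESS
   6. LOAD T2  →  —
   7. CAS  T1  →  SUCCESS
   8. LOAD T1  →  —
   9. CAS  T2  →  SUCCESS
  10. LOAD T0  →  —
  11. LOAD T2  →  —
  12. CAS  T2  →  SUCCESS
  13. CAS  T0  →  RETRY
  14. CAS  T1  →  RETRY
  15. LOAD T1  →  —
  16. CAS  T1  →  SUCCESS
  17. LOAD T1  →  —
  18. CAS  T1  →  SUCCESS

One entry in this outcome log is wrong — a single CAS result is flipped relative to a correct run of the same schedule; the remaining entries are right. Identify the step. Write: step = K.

step = 7

Correct run:
step 1: T0 LOAD ⇒ load; ctr=1 reg=1
step 2: T0 CAS ⇒ ok; ctr=2 reg=1
step 3: T0 LOAD ⇒ load; ctr=2 reg=2
step 4: T1 LOAD ⇒ load; ctr=2 reg=2
step 5: T0 CAS ⇒ ok; ctr=3 reg=2
step 6: T2 LOAD ⇒ load; ctr=3 reg=3
step 7: T1 CAS ⇒ retry; ctr=3 reg=2
step 8: T1 LOAD ⇒ load; ctr=3 reg=3
step 9: T2 CAS ⇒ ok; ctr=4 reg=3
step 10: T0 LOAD ⇒ load; ctr=4 reg=4
step 11: T2 LOAD ⇒ load; ctr=4 reg=4
step 12: T2 CAS ⇒ ok; ctr=5 reg=4
step 13: T0 CAS ⇒ retry; ctr=5 reg=4
step 14: T1 CAS ⇒ retry; ctr=5 reg=3
step 15: T1 LOAD ⇒ load; ctr=5 reg=5
step 16: T1 CAS ⇒ ok; ctr=6 reg=5
step 17: T1 LOAD ⇒ load; ctr=6 reg=6
step 18: T1 CAS ⇒ ok; ctr=7 reg=6
Mismatch at 7.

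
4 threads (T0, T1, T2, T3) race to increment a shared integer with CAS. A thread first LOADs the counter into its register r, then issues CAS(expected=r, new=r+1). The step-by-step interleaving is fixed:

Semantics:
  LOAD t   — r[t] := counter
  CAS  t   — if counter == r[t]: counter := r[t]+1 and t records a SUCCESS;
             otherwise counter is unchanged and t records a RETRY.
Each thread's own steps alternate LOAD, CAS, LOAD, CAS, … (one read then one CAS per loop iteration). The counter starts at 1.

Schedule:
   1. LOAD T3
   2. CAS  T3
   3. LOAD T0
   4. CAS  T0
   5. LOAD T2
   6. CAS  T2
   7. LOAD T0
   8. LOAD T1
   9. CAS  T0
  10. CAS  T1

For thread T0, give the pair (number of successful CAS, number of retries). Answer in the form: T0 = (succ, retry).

T0 = (2, 0)

1. LOAD T3 → mem=1 r[T3]=1 [LOAD]
2. CAS T3 → mem=2 r[T3]=1 [OK]
3. LOAD T0 → mem=2 r[T0]=2 [LOAD]
4. CAS T0 → mem=3 r[T0]=2 [OK]
5. LOAD T2 → mem=3 r[T2]=3 [LOAD]
6. CAS T2 → mem=4 r[T2]=3 [OK]
7. LOAD T0 → mem=4 r[T0]=4 [LOAD]
8. LOAD T1 → mem=4 r[T1]=4 [LOAD]
9. CAS T0 → mem=5 r[T0]=4 [OK]
10. CAS T1 → mem=5 r[T1]=4 [RETRY]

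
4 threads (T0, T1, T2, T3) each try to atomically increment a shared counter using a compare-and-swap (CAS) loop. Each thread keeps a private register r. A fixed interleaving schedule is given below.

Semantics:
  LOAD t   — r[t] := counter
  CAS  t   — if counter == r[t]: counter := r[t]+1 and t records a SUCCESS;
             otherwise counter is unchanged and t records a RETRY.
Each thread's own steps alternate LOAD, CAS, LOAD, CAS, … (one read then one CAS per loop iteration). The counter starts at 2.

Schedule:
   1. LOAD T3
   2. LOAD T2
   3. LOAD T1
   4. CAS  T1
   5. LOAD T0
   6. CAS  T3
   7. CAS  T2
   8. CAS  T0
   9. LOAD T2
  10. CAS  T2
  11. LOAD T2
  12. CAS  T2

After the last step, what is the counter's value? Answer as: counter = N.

[1] T3.load  rd  (counter 2, T3.r 2)
[2] T2.load  rd  (counter 2, T2.r 2)
[3] T1.load  rd  (counter 2, T1.r 2)
[4] T1.cas  hit  (counter 3, T1.r 2)
[5] T0.load  rd  (counter 3, T0.r 3)
[6] T3.cas  miss  (counter 3, T3.r 2)
[7] T2.cas  miss  (counter 3, T2.r 2)
[8] T0.cas  hit  (counter 4, T0.r 3)
[9] T2.load  rd  (counter 4, T2.r 4)
[10] T2.cas  hit  (counter 5, T2.r 4)
[11] T2.load  rd  (counter 5, T2.r 5)
[12] T2.cas  hit  (counter 6, T2.r 5)

counter = 6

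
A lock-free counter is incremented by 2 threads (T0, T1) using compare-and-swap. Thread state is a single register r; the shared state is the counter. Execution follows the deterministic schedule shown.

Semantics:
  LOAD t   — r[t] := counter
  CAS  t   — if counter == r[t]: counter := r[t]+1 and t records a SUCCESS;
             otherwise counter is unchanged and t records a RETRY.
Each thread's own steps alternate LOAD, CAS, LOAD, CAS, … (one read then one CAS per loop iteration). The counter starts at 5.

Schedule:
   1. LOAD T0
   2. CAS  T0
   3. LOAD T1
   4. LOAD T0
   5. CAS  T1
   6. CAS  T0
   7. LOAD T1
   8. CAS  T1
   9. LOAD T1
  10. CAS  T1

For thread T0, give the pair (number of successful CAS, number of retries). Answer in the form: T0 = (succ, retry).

[1] T0.load  rd  (counter 5, T0.r 5)
[2] T0.cas  hit  (counter 6, T0.r 5)
[3] T1.load  rd  (counter 6, T1.r 6)
[4] T0.load  rd  (counter 6, T0.r 6)
[5] T1.cas  hit  (counter 7, T1.r 6)
[6] T0.cas  miss  (counter 7, T0.r 6)
[7] T1.load  rd  (counter 7, T1.r 7)
[8] T1.cas  hit  (counter 8, T1.r 7)
[9] T1.load  rd  (counter 8, T1.r 8)
[10] T1.cas  hit  (counter 9, T1.r 8)

T0 = (1, 1)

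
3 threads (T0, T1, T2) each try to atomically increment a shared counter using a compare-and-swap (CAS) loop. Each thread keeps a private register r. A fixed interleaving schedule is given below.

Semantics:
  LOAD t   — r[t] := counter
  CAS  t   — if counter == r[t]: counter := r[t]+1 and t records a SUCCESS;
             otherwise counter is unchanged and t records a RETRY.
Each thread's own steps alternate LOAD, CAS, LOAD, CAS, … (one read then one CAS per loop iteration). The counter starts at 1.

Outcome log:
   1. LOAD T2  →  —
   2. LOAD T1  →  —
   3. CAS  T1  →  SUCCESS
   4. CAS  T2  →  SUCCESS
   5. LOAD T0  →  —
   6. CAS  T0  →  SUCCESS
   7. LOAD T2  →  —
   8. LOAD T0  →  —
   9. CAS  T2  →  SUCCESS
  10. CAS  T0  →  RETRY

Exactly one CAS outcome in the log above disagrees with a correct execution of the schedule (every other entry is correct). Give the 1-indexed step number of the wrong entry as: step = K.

Reference trace:
[1] T2.load  rd  (counter 1, T2.r 1)
[2] T1.load  rd  (counter 1, T1.r 1)
[3] T1.cas  hit  (counter 2, T1.r 1)
[4] T2.cas  miss  (counter 2, T2.r 1)
[5] T0.load  rd  (counter 2, T0.r 2)
[6] T0.cas  hit  (counter 3, T0.r 2)
[7] T2.load  rd  (counter 3, T2.r 3)
[8] T0.load  rd  (counter 3, T0.r 3)
[9] T2.cas  hit  (counter 4, T2.r 3)
[10] T0.cas  miss  (counter 4, T0.r 3)
Mismatch at 4.

step = 4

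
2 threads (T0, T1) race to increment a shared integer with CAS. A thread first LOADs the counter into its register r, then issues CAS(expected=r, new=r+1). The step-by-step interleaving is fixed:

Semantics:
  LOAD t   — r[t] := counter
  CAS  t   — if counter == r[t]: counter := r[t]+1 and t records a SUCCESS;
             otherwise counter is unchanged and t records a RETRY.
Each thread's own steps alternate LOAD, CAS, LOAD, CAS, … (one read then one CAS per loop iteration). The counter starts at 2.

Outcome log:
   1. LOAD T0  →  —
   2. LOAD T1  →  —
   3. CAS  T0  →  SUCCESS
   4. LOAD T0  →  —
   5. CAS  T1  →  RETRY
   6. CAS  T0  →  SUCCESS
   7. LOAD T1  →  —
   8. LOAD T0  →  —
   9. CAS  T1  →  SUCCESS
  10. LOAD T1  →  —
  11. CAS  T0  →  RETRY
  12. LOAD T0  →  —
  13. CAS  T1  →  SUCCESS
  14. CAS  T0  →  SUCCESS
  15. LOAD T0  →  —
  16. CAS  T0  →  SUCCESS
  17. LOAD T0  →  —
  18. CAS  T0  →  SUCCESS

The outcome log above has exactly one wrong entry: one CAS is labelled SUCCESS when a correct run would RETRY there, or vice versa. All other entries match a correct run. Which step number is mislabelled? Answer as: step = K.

Correct run:
   1) LOAD T0:  M=2  r_T0=2
   2) LOAD T1:  M=2  r_T1=2
   3) CAS  T0:  M=3  r_T0=2 ✓
   4) LOAD T0:  M=3  r_T0=3
   5) CAS  T1:  M=3  r_T1=2 ✗
   6) CAS  T0:  M=4  r_T0=3 ✓
   7) LOAD T1:  M=4  r_T1=4
   8) LOAD T0:  M=4  r_T0=4
   9) CAS  T1:  M=5  r_T1=4 ✓
  10) LOAD T1:  M=5  r_T1=5
  11) CAS  T0:  M=5  r_T0=4 ✗
  12) LOAD T0:  M=5  r_T0=5
  13) CAS  T1:  M=6  r_T1=5 ✓
  14) CAS  T0:  M=6  r_T0=5 ✗
  15) LOAD T0:  M=6  r_T0=6
  16) CAS  T0:  M=7  r_T0=6 ✓
  17) LOAD T0:  M=7  r_T0=7
  18) CAS  T0:  M=8  r_T0=7 ✓
Flip is step 14.

step = 14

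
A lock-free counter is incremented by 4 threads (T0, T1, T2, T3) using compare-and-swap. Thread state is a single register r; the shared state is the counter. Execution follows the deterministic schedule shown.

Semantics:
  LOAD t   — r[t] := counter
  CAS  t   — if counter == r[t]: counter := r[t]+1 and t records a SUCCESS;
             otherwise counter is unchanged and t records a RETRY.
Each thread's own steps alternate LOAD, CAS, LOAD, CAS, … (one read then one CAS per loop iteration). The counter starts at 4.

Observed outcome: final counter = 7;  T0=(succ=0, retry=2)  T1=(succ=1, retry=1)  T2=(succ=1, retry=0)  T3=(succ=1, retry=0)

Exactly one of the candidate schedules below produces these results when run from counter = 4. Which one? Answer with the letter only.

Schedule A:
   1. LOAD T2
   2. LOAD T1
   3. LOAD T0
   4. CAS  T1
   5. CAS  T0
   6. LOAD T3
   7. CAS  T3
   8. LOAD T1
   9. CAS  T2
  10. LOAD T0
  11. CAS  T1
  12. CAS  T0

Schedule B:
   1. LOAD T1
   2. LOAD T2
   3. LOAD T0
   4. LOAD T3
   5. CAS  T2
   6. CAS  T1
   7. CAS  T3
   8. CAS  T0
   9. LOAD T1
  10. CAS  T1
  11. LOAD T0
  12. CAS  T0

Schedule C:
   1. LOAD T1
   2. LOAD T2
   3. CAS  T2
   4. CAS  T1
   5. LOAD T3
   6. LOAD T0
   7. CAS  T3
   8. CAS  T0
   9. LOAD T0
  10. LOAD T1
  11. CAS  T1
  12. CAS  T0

Simulating candidate C:
step 1: T1 LOAD ⇒ load; ctr=4 reg=4
step 2: T2 LOAD ⇒ load; ctr=4 reg=4
step 3: T2 CAS ⇒ ok; ctr=5 reg=4
step 4: T1 CAS ⇒ retry; ctr=5 reg=4
step 5: T3 LOAD ⇒ load; ctr=5 reg=5
step 6: T0 LOAD ⇒ load; ctr=5 reg=5
step 7: T3 CAS ⇒ ok; ctr=6 reg=5
step 8: T0 CAS ⇒ retry; ctr=6 reg=5
step 9: T0 LOAD ⇒ load; ctr=6 reg=6
step 10: T1 LOAD ⇒ load; ctr=6 reg=6
step 11: T1 CAS ⇒ ok; ctr=7 reg=6
step 12: T0 CAS ⇒ retry; ctr=7 reg=6

C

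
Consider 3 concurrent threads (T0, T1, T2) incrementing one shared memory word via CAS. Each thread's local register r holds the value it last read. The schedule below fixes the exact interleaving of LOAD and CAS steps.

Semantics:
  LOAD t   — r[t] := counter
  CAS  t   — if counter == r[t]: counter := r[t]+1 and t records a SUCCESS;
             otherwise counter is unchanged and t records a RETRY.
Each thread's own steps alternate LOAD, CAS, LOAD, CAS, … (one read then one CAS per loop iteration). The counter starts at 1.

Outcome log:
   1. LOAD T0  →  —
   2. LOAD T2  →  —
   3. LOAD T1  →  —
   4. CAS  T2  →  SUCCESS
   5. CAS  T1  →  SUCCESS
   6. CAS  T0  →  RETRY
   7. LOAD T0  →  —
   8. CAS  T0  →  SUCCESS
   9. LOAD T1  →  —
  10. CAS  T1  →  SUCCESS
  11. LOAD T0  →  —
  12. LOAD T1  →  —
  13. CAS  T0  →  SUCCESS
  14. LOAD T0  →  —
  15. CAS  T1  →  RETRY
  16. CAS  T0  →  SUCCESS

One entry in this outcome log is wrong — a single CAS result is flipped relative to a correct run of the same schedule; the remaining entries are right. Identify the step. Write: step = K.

step = 5

Reference trace:
[1] T0.load  rd  (counter 1, T0.r 1)
[2] T2.load  rd  (counter 1, T2.r 1)
[3] T1.load  rd  (counter 1, T1.r 1)
[4] T2.cas  hit  (counter 2, T2.r 1)
[5] T1.cas  miss  (counter 2, T1.r 1)
[6] T0.cas  miss  (counter 2, T0.r 1)
[7] T0.load  rd  (counter 2, T0.r 2)
[8] T0.cas  hit  (counter 3, T0.r 2)
[9] T1.load  rd  (counter 3, T1.r 3)
[10] T1.cas  hit  (counter 4, T1.r 3)
[11] T0.load  rd  (counter 4, T0.r 4)
[12] T1.load  rd  (counter 4, T1.r 4)
[13] T0.cas  hit  (counter 5, T0.r 4)
[14] T0.load  rd  (counter 5, T0.r 5)
[15] T1.cas  miss  (counter 5, T1.r 4)
[16] T0.cas  hit  (counter 6, T0.r 5)
Flip is step 5.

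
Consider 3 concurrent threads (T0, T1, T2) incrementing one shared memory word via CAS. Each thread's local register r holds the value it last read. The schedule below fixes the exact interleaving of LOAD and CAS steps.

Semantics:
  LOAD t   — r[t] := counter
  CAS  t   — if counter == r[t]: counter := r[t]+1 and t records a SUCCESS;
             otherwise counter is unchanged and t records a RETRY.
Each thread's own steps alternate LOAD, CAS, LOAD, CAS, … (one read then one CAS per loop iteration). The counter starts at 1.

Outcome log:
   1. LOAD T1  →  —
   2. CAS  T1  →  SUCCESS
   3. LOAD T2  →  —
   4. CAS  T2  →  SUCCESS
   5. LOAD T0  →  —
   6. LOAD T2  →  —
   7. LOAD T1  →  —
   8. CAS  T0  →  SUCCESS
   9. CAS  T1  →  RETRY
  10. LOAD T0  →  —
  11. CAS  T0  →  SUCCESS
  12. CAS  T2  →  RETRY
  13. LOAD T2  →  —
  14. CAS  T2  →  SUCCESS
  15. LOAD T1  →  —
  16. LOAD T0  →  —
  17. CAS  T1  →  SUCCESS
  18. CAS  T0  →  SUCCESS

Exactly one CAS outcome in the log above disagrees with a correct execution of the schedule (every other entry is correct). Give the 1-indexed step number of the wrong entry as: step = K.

Re-executing:
1. LOAD T1 → mem=1 r[T1]=1 [LOAD]
2. CAS T1 → mem=2 r[T1]=1 [OK]
3. LOAD T2 → mem=2 r[T2]=2 [LOAD]
4. CAS T2 → mem=3 r[T2]=2 [OK]
5. LOAD T0 → mem=3 r[T0]=3 [LOAD]
6. LOAD T2 → mem=3 r[T2]=3 [LOAD]
7. LOAD T1 → mem=3 r[T1]=3 [LOAD]
8. CAS T0 → mem=4 r[T0]=3 [OK]
9. CAS T1 → mem=4 r[T1]=3 [RETRY]
10. LOAD T0 → mem=4 r[T0]=4 [LOAD]
11. CAS T0 → mem=5 r[T0]=4 [OK]
12. CAS T2 → mem=5 r[T2]=3 [RETRY]
13. LOAD T2 → mem=5 r[T2]=5 [LOAD]
14. CAS T2 → mem=6 r[T2]=5 [OK]
15. LOAD T1 → mem=6 r[T1]=6 [LOAD]
16. LOAD T0 → mem=6 r[T0]=6 [LOAD]
17. CAS T1 → mem=7 r[T1]=6 [OK]
18. CAS T0 → mem=7 r[T0]=6 [RETRY]
Flip is step 18.

step = 18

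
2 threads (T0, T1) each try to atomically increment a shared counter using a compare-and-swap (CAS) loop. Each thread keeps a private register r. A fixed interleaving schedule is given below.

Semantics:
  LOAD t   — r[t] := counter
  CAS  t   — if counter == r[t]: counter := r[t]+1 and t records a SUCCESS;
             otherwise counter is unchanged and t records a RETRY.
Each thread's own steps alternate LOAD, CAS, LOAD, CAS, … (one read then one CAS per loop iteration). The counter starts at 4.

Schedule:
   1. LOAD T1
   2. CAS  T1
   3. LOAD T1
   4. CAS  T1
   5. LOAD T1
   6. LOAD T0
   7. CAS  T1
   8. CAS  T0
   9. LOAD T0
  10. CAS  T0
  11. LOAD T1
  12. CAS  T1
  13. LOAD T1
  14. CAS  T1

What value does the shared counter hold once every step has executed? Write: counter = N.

counter = 10

T1 LOAD — after: cnt=4, r=4 — load
T1 CAS — after: cnt=5, r=4 — ok
T1 LOAD — after: cnt=5, r=5 — load
T1 CAS — after: cnt=6, r=5 — ok
T1 LOAD — after: cnt=6, r=6 — load
T0 LOAD — after: cnt=6, r=6 — load
T1 CAS — after: cnt=7, r=6 — ok
T0 CAS — after: cnt=7, r=6 — retry
T0 LOAD — after: cnt=7, r=7 — load
T0 CAS — after: cnt=8, r=7 — ok
T1 LOAD — after: cnt=8, r=8 — load
T1 CAS — after: cnt=9, r=8 — ok
T1 LOAD — after: cnt=9, r=9 — load
T1 CAS — after: cnt=10, r=9 — ok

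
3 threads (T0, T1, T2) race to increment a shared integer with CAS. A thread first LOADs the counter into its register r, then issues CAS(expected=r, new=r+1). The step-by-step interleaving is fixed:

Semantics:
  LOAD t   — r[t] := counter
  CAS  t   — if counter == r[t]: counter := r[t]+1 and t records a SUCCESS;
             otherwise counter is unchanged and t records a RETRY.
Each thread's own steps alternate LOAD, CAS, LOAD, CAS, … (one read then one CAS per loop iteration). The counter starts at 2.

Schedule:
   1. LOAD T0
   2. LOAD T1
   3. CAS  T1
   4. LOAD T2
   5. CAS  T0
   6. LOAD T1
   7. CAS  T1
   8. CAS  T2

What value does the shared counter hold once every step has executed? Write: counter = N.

counter = 4

step 1: T0 LOAD ⇒ load; ctr=2 reg=2
step 2: T1 LOAD ⇒ load; ctr=2 reg=2
step 3: T1 CAS ⇒ ok; ctr=3 reg=2
step 4: T2 LOAD ⇒ load; ctr=3 reg=3
step 5: T0 CAS ⇒ retry; ctr=3 reg=2
step 6: T1 LOAD ⇒ load; ctr=3 reg=3
step 7: T1 CAS ⇒ ok; ctr=4 reg=3
step 8: T2 CAS ⇒ retry; ctr=4 reg=3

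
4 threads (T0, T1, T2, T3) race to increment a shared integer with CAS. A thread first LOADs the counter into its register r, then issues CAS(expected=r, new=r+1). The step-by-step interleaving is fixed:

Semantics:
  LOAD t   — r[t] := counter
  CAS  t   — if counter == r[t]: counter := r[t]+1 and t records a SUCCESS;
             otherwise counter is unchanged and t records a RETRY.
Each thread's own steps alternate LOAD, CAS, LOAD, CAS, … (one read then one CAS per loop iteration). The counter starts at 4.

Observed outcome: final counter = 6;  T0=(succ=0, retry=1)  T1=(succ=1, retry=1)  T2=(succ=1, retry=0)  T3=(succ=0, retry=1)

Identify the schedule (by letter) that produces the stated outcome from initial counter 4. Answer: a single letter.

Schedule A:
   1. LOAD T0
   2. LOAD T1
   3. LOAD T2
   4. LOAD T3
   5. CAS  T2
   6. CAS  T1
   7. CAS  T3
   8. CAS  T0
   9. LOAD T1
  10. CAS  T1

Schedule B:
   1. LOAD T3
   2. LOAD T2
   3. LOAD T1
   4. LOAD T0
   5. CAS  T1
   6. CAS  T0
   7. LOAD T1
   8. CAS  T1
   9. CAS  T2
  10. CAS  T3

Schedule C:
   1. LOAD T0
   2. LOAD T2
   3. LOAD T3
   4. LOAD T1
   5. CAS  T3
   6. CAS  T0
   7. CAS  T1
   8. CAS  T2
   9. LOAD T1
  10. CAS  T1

Tracing schedule A:
step 1: T0 LOAD ⇒ load; ctr=4 reg=4
step 2: T1 LOAD ⇒ load; ctr=4 reg=4
step 3: T2 LOAD ⇒ load; ctr=4 reg=4
step 4: T3 LOAD ⇒ load; ctr=4 reg=4
step 5: T2 CAS ⇒ ok; ctr=5 reg=4
step 6: T1 CAS ⇒ retry; ctr=5 reg=4
step 7: T3 CAS ⇒ retry; ctr=5 reg=4
step 8: T0 CAS ⇒ retry; ctr=5 reg=4
step 9: T1 LOAD ⇒ load; ctr=5 reg=5
step 10: T1 CAS ⇒ ok; ctr=6 reg=5

A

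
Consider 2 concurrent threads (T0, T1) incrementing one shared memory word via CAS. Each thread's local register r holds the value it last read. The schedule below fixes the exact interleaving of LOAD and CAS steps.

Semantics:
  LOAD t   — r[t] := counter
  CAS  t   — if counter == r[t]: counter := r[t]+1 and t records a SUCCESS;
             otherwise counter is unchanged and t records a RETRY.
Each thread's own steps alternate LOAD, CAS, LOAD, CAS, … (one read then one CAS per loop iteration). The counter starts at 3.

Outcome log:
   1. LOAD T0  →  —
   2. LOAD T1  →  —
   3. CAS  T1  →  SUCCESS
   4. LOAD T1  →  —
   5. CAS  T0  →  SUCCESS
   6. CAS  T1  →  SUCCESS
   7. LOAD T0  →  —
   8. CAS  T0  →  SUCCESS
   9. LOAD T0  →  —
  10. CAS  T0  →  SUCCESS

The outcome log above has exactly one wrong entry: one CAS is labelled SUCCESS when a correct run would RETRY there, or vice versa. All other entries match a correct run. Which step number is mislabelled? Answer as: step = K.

step = 5

Reference trace:
1. LOAD T0 → mem=3 r[T0]=3 [LOAD]
2. LOAD T1 → mem=3 r[T1]=3 [LOAD]
3. CAS T1 → mem=4 r[T1]=3 [OK]
4. LOAD T1 → mem=4 r[T1]=4 [LOAD]
5. CAS T0 → mem=4 r[T0]=3 [RETRY]
6. CAS T1 → mem=5 r[T1]=4 [OK]
7. LOAD T0 → mem=5 r[T0]=5 [LOAD]
8. CAS T0 → mem=6 r[T0]=5 [OK]
9. LOAD T0 → mem=6 r[T0]=6 [LOAD]
10. CAS T0 → mem=7 r[T0]=6 [OK]
Log disagrees first at step 5.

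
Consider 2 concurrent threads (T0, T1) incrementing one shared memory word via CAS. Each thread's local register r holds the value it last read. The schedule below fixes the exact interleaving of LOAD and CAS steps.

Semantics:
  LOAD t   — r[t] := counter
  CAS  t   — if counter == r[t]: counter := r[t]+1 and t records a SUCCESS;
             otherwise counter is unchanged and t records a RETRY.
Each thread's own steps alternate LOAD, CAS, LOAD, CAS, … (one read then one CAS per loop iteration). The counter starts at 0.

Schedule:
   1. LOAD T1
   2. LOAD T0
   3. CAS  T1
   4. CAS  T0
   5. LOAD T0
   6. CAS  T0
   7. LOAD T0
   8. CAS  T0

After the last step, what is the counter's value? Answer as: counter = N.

counter = 3

T1 LOAD — after: cnt=0, r=0 — load
T0 LOAD — after: cnt=0, r=0 — load
T1 CAS — after: cnt=1, r=0 — ok
T0 CAS — after: cnt=1, r=0 — retry
T0 LOAD — after: cnt=1, r=1 — load
T0 CAS — after: cnt=2, r=1 — ok
T0 LOAD — after: cnt=2, r=2 — load
T0 CAS — after: cnt=3, r=2 — ok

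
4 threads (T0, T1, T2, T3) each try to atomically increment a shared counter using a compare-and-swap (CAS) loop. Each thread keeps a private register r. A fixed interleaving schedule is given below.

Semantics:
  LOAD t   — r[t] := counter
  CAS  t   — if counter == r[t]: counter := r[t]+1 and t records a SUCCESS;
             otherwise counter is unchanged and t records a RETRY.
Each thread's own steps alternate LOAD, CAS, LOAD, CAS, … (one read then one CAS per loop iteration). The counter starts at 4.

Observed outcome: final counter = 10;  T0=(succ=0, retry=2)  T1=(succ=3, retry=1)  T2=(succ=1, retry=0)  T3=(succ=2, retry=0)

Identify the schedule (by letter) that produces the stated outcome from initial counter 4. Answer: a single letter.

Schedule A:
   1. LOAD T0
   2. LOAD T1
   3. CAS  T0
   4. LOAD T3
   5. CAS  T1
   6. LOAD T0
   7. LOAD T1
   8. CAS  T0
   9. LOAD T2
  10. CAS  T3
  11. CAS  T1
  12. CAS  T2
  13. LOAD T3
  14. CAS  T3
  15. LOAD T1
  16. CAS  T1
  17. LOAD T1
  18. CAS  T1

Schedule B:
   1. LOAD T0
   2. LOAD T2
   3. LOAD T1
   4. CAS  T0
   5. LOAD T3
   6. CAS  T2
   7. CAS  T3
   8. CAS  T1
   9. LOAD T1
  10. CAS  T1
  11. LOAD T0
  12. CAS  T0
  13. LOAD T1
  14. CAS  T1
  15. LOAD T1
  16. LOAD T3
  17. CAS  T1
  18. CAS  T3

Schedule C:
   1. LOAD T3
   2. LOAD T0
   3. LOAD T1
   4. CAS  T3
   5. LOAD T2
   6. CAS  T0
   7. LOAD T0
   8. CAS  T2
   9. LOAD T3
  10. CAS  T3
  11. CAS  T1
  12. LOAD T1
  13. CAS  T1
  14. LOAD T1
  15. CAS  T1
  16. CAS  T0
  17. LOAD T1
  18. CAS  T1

C

Tracing schedule C:
T3 LOAD — after: cnt=4, r=4 — load
T0 LOAD — after: cnt=4, r=4 — load
T1 LOAD — after: cnt=4, r=4 — load
T3 CAS — after: cnt=5, r=4 — ok
T2 LOAD — after: cnt=5, r=5 — load
T0 CAS — after: cnt=5, r=4 — retry
T0 LOAD — after: cnt=5, r=5 — load
T2 CAS — after: cnt=6, r=5 — ok
T3 LOAD — after: cnt=6, r=6 — load
T3 CAS — after: cnt=7, r=6 — ok
T1 CAS — after: cnt=7, r=4 — retry
T1 LOAD — after: cnt=7, r=7 — load
T1 CAS — after: cnt=8, r=7 — ok
T1 LOAD — after: cnt=8, r=8 — load
T1 CAS — after: cnt=9, r=8 — ok
T0 CAS — after: cnt=9, r=5 — retry
T1 LOAD — after: cnt=9, r=9 — load
T1 CAS — after: cnt=10, r=9 — ok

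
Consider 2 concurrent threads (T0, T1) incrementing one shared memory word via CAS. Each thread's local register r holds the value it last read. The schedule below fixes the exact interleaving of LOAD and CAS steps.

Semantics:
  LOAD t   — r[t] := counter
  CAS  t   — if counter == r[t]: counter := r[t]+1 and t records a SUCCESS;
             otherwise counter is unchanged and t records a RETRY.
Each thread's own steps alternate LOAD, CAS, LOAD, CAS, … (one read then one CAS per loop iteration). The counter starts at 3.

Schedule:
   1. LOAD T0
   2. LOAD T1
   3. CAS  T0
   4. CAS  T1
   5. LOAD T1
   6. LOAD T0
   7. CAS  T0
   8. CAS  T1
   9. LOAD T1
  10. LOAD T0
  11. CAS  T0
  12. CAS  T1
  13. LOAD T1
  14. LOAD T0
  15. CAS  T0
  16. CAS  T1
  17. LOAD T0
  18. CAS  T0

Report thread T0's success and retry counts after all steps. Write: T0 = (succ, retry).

T0 = (5, 0)

T0 LOAD — after: cnt=3, r=3 — load
T1 LOAD — after: cnt=3, r=3 — load
T0 CAS — after: cnt=4, r=3 — ok
T1 CAS — after: cnt=4, r=3 — retry
T1 LOAD — after: cnt=4, r=4 — load
T0 LOAD — after: cnt=4, r=4 — load
T0 CAS — after: cnt=5, r=4 — ok
T1 CAS — after: cnt=5, r=4 — retry
T1 LOAD — after: cnt=5, r=5 — load
T0 LOAD — after: cnt=5, r=5 — load
T0 CAS — after: cnt=6, r=5 — ok
T1 CAS — after: cnt=6, r=5 — retry
T1 LOAD — after: cnt=6, r=6 — load
T0 LOAD — after: cnt=6, r=6 — load
T0 CAS — after: cnt=7, r=6 — ok
T1 CAS — after: cnt=7, r=6 — retry
T0 LOAD — after: cnt=7, r=7 — load
T0 CAS — after: cnt=8, r=7 — ok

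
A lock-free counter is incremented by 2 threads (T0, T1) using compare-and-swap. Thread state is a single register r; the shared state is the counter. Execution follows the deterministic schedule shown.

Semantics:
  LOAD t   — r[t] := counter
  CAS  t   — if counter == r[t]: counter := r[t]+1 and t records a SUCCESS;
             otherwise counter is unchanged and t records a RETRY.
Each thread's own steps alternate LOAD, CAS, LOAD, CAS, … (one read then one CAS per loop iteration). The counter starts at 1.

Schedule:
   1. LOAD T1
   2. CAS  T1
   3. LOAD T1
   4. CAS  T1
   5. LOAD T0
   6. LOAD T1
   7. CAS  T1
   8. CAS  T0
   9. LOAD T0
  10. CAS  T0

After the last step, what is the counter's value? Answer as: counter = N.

step 1: T1 LOAD ⇒ load; ctr=1 reg=1
step 2: T1 CAS ⇒ ok; ctr=2 reg=1
step 3: T1 LOAD ⇒ load; ctr=2 reg=2
step 4: T1 CAS ⇒ ok; ctr=3 reg=2
step 5: T0 LOAD ⇒ load; ctr=3 reg=3
step 6: T1 LOAD ⇒ load; ctr=3 reg=3
step 7: T1 CAS ⇒ ok; ctr=4 reg=3
step 8: T0 CAS ⇒ retry; ctr=4 reg=3
step 9: T0 LOAD ⇒ load; ctr=4 reg=4
step 10: T0 CAS ⇒ ok; ctr=5 reg=4

counter = 5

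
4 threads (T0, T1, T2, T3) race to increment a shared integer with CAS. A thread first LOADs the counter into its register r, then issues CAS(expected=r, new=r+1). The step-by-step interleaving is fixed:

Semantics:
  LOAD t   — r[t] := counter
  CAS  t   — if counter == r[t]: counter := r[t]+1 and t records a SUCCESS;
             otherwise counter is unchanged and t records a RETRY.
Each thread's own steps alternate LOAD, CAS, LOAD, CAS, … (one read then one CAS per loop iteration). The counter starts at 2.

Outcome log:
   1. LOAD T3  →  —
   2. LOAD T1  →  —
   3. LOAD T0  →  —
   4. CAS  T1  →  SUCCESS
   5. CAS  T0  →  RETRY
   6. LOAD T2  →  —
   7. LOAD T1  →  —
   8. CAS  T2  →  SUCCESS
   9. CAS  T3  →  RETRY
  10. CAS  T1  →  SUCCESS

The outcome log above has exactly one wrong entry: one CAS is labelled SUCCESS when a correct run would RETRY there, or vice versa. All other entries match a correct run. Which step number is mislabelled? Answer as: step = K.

step = 10

Reference trace:
   1) LOAD T3:  M=2  r_T3=2
   2) LOAD T1:  M=2  r_T1=2
   3) LOAD T0:  M=2  r_T0=2
   4) CAS  T1:  M=3  r_T1=2 ✓
   5) CAS  T0:  M=3  r_T0=2 ✗
   6) LOAD T2:  M=3  r_T2=3
   7) LOAD T1:  M=3  r_T1=3
   8) CAS  T2:  M=4  r_T2=3 ✓
   9) CAS  T3:  M=4  r_T3=2 ✗
  10) CAS  T1:  M=4  r_T1=3 ✗
Flip is step 10.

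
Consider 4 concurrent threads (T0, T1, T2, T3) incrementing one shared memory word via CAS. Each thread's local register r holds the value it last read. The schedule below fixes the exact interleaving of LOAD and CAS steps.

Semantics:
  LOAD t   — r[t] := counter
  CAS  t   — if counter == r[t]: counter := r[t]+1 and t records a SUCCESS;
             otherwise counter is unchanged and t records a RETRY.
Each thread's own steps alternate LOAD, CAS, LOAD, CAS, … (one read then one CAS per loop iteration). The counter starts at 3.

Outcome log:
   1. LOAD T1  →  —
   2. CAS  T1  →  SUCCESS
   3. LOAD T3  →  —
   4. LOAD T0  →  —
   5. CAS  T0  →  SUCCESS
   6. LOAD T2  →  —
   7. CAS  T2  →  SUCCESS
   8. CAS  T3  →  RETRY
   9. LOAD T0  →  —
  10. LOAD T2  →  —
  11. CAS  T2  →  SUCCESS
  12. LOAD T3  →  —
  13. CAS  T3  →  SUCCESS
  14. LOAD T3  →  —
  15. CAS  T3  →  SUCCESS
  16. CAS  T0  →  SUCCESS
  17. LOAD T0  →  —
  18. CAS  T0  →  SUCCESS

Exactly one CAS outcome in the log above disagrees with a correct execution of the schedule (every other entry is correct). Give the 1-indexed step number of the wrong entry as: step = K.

step = 16

Re-executing:
T1 LOAD — after: cnt=3, r=3 — load
T1 CAS — after: cnt=4, r=3 — ok
T3 LOAD — after: cnt=4, r=4 — load
T0 LOAD — after: cnt=4, r=4 — load
T0 CAS — after: cnt=5, r=4 — ok
T2 LOAD — after: cnt=5, r=5 — load
T2 CAS — after: cnt=6, r=5 — ok
T3 CAS — after: cnt=6, r=4 — retry
T0 LOAD — after: cnt=6, r=6 — load
T2 LOAD — after: cnt=6, r=6 — load
T2 CAS — after: cnt=7, r=6 — ok
T3 LOAD — after: cnt=7, r=7 — load
T3 CAS — after: cnt=8, r=7 — ok
T3 LOAD — after: cnt=8, r=8 — load
T3 CAS — after: cnt=9, r=8 — ok
T0 CAS — after: cnt=9, r=6 — retry
T0 LOAD — after: cnt=9, r=9 — load
T0 CAS — after: cnt=10, r=9 — ok
Log disagrees first at step 16.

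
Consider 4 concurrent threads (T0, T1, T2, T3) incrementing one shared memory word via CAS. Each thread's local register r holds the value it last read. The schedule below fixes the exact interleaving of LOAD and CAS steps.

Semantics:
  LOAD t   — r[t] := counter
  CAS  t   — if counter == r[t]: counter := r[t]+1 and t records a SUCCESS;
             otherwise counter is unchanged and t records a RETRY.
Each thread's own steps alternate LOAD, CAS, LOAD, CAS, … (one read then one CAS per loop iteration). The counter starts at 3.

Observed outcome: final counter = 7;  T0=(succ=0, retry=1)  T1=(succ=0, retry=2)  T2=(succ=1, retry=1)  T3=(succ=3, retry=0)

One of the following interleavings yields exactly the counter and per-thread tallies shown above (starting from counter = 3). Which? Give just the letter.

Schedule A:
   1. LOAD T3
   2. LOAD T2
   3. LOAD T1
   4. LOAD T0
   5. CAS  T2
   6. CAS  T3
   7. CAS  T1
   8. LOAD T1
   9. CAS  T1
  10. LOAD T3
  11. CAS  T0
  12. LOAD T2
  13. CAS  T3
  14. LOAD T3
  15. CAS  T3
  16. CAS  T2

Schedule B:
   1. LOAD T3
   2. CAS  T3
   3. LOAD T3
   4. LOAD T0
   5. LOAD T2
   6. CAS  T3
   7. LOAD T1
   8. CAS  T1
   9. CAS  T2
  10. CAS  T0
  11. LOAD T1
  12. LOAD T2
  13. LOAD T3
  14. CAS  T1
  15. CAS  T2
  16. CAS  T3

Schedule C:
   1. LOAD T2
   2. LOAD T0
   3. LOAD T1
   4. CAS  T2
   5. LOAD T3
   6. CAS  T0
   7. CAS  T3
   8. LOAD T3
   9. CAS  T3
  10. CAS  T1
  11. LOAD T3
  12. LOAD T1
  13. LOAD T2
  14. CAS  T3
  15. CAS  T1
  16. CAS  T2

Simulating candidate C:
   1) LOAD T2:  M=3  r_T2=3
   2) LOAD T0:  M=3  r_T0=3
   3) LOAD T1:  M=3  r_T1=3
   4) CAS  T2:  M=4  r_T2=3 ✓
   5) LOAD T3:  M=4  r_T3=4
   6) CAS  T0:  M=4  r_T0=3 ✗
   7) CAS  T3:  M=5  r_T3=4 ✓
   8) LOAD T3:  M=5  r_T3=5
   9) CAS  T3:  M=6  r_T3=5 ✓
  10) CAS  T1:  M=6  r_T1=3 ✗
  11) LOAD T3:  M=6  r_T3=6
  12) LOAD T1:  M=6  r_T1=6
  13) LOAD T2:  M=6  r_T2=6
  14) CAS  T3:  M=7  r_T3=6 ✓
  15) CAS  T1:  M=7  r_T1=6 ✗
  16) CAS  T2:  M=7  r_T2=6 ✗

C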